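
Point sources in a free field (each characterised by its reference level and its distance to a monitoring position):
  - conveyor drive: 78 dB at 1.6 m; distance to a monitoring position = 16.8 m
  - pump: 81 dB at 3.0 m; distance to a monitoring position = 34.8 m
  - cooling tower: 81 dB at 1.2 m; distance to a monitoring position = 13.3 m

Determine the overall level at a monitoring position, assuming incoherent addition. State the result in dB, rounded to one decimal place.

64.0 dB

Apply inverse-square spreading to bring every level to the receiver, then sum 10^(L/10).
conveyor drive: 78 − 20·log₁₀(16.8/1.6) = 78 − 20.42 = 57.58 dB.
pump: 81 − 20·log₁₀(34.8/3.0) = 81 − 21.29 = 59.71 dB.
cooling tower: 81 − 20·log₁₀(13.3/1.2) = 81 − 20.89 = 60.11 dB.
Σ 10^(L/10) = 2.533e+06 → L_total = 10·log₁₀(2.533e+06) = 64.04 dB.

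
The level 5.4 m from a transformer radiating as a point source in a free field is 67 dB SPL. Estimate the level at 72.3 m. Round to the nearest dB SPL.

44 dB SPL

For a point source, L₂ = L₁ − 20·log₁₀(r₂/r₁).
L₂ = 67 − 20·log₁₀(72.3/5.4) = 67 − 22.535 = 44.47 dB SPL.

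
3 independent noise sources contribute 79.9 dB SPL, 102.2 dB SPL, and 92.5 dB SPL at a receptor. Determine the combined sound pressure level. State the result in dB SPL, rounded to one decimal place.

102.7 dB SPL

For uncorrelated sources the intensities add, so convert each level to linear form, sum, and take 10·log₁₀ of the total.
Σ 10^(L/10) = 10^(79.9/10) + 10^(102.2/10) + 10^(92.5/10) = 1.847e+10.
L_total = 10·log₁₀(1.847e+10) = 102.67 dB SPL.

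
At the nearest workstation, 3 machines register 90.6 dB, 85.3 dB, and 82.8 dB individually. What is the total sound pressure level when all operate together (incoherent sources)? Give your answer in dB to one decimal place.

92.2 dB

Incoherent sources combine by intensity addition: L_total = 10·log₁₀(Σ 10^(L_i/10)).
Σ 10^(L/10) = 10^(90.6/10) + 10^(85.3/10) + 10^(82.8/10) = 1.678e+09.
L_total = 10·log₁₀(1.678e+09) = 92.25 dB.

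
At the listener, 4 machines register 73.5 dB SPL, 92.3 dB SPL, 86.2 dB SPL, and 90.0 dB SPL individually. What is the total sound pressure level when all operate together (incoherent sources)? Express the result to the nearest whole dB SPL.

95 dB SPL

Incoherent sources combine by intensity addition: L_total = 10·log₁₀(Σ 10^(L_i/10)).
Σ 10^(L/10) = 10^(73.5/10) + 10^(92.3/10) + 10^(86.2/10) + 10^(90.0/10) = 3.138e+09.
L_total = 10·log₁₀(3.138e+09) = 94.97 dB SPL.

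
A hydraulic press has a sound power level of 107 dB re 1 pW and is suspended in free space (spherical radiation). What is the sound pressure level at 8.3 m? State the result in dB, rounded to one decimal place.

The power spreads over a sphere of area 4π·r², so L_p = L_w − 10·log₁₀(4π·r²).
4π·r² = 865.7 m², 10·log₁₀ of that is 29.374 dB.
L_p = 107 − 29.374 = 77.63 dB.

77.6 dB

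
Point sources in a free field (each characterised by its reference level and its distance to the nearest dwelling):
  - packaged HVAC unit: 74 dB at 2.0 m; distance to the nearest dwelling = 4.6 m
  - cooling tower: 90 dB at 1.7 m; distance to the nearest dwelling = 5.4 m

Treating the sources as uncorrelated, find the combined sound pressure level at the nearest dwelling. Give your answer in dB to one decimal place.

80.2 dB

Apply inverse-square spreading to bring every level to the receiver, then sum 10^(L/10).
packaged HVAC unit: 74 − 20·log₁₀(4.6/2.0) = 74 − 7.23 = 66.77 dB.
cooling tower: 90 − 20·log₁₀(5.4/1.7) = 90 − 10.04 = 79.96 dB.
Σ 10^(L/10) = 1.039e+08 → L_total = 10·log₁₀(1.039e+08) = 80.16 dB.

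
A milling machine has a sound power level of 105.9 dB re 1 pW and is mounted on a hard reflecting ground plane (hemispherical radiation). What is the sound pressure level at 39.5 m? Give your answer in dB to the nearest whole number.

The power spreads over a hemisphere of area 2π·r², so L_p = L_w − 10·log₁₀(2π·r²).
2π·r² = 9803 m², 10·log₁₀ of that is 39.914 dB.
L_p = 105.9 − 39.914 = 65.99 dB.

66 dB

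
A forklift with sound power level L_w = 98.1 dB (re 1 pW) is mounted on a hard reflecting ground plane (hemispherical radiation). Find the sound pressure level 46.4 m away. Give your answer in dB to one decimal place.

56.8 dB

L_p = L_w − 10·log₁₀(2π·r²) with r = 46.4 m.
2π·r² = 1.353e+04 m², 10·log₁₀ of that is 41.312 dB.
L_p = 98.1 − 41.312 = 56.79 dB.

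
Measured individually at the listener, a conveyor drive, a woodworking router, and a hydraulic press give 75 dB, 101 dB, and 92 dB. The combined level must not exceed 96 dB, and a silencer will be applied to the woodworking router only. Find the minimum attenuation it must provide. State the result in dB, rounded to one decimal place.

7.3 dB

Everything except the woodworking router sums to 10^(75/10) + 10^(92/10) = 1.617e+09 in linear terms, 92.09 dB.
The limit corresponds to 10^(96/10) = 3.981e+09; subtracting the fixed part leaves 2.365e+09 for the woodworking router, i.e. 93.74 dB.
So the woodworking router must be reduced from 101 to 93.74 dB: IL = 7.26 dB.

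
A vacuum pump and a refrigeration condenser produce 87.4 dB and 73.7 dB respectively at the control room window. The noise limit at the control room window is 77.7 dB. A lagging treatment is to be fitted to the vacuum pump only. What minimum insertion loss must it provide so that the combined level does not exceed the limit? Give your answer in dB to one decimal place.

Fixed contribution from the other source: Σ 10^(L/10) = 10^(73.7/10) = 2.344e+07 (73.70 dB).
To meet 77.7 dB overall, the treated vacuum pump may contribute at most 10^(77.7/10) − 2.344e+07 = 3.544e+07, i.e. 75.50 dB.
So the vacuum pump must be reduced from 87.4 to 75.50 dB: IL = 11.90 dB.

11.9 dB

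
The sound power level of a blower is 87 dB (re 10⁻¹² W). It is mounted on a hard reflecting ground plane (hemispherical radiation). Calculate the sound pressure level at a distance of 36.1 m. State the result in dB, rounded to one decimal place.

47.9 dB

Free-field hemispherical radiation: L_p = L_w − 10·log₁₀(2π·r²), r = 36.1 m.
2π·r² = 8188 m², 10·log₁₀ of that is 39.132 dB.
L_p = 87 − 39.132 = 47.87 dB.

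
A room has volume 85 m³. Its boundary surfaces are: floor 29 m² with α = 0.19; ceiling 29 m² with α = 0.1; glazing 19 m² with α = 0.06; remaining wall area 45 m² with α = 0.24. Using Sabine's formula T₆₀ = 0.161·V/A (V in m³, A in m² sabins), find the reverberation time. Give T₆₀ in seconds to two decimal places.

0.67 s

Summing Sᵢαᵢ: 29·0.19 + 29·0.1 + 19·0.06 + 45·0.24 = 20.35 m².
T₆₀ = 0.161·V/A = 0.161·85/20.35 = 0.672 s.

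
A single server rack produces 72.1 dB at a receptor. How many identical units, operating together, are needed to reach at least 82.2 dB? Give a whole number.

The shortfall is 82.2 − 72.1 = 10.1 dB, and N units add 10·log₁₀ N, so need 10·log₁₀ N ≥ 10.1.
N ≥ 10^(10.1/10) = 10.233, so N = 11.

11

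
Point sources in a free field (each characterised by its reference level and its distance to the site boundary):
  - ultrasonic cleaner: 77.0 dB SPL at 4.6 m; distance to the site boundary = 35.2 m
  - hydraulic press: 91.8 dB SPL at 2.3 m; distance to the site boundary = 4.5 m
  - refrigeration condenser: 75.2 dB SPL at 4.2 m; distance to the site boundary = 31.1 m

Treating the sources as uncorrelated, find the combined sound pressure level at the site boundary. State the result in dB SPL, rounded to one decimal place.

86.0 dB SPL

Apply inverse-square spreading to bring every level to the receiver, then sum 10^(L/10).
ultrasonic cleaner: 77.0 − 20·log₁₀(35.2/4.6) = 77.0 − 17.68 = 59.32 dB SPL.
hydraulic press: 91.8 − 20·log₁₀(4.5/2.3) = 91.8 − 5.83 = 85.97 dB SPL.
refrigeration condenser: 75.2 − 20·log₁₀(31.1/4.2) = 75.2 − 17.39 = 57.81 dB SPL.
Σ 10^(L/10) = 3.969e+08 → L_total = 10·log₁₀(3.969e+08) = 85.99 dB SPL.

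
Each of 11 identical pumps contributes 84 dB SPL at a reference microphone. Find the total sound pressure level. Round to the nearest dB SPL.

94 dB SPL

L_total = L₁ + 10·log₁₀ N for N identical incoherent sources.
L_total = 84 + 10·log₁₀(11) = 84 + 10.414 = 94.41 dB SPL.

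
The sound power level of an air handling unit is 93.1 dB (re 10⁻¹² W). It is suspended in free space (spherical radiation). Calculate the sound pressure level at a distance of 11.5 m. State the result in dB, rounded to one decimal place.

The power spreads over a sphere of area 4π·r², so L_p = L_w − 10·log₁₀(4π·r²).
4π·r² = 1662 m², 10·log₁₀ of that is 32.206 dB.
L_p = 93.1 − 32.206 = 60.89 dB.

60.9 dB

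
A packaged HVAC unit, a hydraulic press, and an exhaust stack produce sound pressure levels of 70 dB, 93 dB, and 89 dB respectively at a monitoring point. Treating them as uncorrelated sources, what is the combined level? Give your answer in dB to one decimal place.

For uncorrelated sources the intensities add, so convert each level to linear form, sum, and take 10·log₁₀ of the total.
Σ 10^(L/10) = 10^(70/10) + 10^(93/10) + 10^(89/10) = 2.800e+09.
L_total = 10·log₁₀(2.800e+09) = 94.47 dB.

94.5 dB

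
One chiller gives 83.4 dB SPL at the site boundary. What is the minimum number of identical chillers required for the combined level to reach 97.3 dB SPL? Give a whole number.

25

The shortfall is 97.3 − 83.4 = 13.9 dB, and N units add 10·log₁₀ N, so need 10·log₁₀ N ≥ 13.9.
N ≥ 10^(13.9/10) = 24.547, so N = 25.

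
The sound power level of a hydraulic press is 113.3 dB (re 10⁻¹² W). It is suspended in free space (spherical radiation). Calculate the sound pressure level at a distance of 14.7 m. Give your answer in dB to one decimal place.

79.0 dB

L_p = L_w − 10·log₁₀(4π·r²) with r = 14.7 m.
4π·r² = 2715 m², 10·log₁₀ of that is 34.338 dB.
L_p = 113.3 − 34.338 = 78.96 dB.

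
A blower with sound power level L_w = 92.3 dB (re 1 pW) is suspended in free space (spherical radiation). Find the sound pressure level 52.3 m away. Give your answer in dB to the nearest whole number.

47 dB

Free-field spherical radiation: L_p = L_w − 10·log₁₀(4π·r²), r = 52.3 m.
4π·r² = 3.437e+04 m², 10·log₁₀ of that is 45.362 dB.
L_p = 92.3 − 45.362 = 46.94 dB.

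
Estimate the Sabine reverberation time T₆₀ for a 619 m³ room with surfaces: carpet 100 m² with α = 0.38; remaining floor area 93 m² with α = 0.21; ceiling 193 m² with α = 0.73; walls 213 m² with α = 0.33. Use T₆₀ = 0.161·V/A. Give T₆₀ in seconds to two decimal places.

A = Σ Sᵢαᵢ = 100·0.38 + 93·0.21 + 193·0.73 + 213·0.33 = 268.71 m².
T₆₀ = 0.161 × 619 / 268.71 = 0.371 s.

0.37 s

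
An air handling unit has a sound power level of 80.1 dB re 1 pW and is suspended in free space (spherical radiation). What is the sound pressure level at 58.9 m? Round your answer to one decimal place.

The power spreads over a sphere of area 4π·r², so L_p = L_w − 10·log₁₀(4π·r²).
4π·r² = 4.36e+04 m², 10·log₁₀ of that is 46.394 dB.
L_p = 80.1 − 46.394 = 33.71 dB.

33.7 dB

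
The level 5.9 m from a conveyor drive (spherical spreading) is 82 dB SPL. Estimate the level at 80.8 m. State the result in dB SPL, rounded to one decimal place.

Spherical spreading from a point source gives a 20·log₁₀(r₂/r₁) drop.
L₂ = 82 − 20·log₁₀(80.8/5.9) = 82 − 22.731 = 59.27 dB SPL.

59.3 dB SPL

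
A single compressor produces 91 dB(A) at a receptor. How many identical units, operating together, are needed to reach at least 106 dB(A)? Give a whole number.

The shortfall is 106 − 91 = 15.0 dB, and N units add 10·log₁₀ N, so need 10·log₁₀ N ≥ 15.0.
N ≥ 10^(15.0/10) = 31.623, so N = 32.

32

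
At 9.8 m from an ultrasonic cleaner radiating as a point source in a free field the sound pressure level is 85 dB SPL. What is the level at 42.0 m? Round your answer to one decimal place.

72.4 dB SPL

Spherical spreading from a point source gives a 20·log₁₀(r₂/r₁) drop.
L₂ = 85 − 20·log₁₀(42.0/9.8) = 85 − 12.640 = 72.36 dB SPL.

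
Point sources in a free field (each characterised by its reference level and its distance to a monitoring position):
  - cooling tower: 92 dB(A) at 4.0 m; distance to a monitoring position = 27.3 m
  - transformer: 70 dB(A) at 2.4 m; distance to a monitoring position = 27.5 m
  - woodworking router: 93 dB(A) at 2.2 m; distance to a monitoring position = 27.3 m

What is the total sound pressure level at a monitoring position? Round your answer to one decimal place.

76.7 dB(A)

Propagate each source to the receiver with L = L_ref − 20·log₁₀(r/r_ref), then add intensities.
cooling tower: 92 − 20·log₁₀(27.3/4.0) = 92 − 16.68 = 75.32 dB(A).
transformer: 70 − 20·log₁₀(27.5/2.4) = 70 − 21.18 = 48.82 dB(A).
woodworking router: 93 − 20·log₁₀(27.3/2.2) = 93 − 21.87 = 71.13 dB(A).
Σ 10^(L/10) = 4.706e+07 → L_total = 10·log₁₀(4.706e+07) = 76.73 dB(A).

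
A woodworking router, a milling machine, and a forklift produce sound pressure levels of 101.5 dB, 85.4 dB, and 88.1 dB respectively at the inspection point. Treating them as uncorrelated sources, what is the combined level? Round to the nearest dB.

For uncorrelated sources the intensities add, so convert each level to linear form, sum, and take 10·log₁₀ of the total.
Σ 10^(L/10) = 10^(101.5/10) + 10^(85.4/10) + 10^(88.1/10) = 1.512e+10.
L_total = 10·log₁₀(1.512e+10) = 101.79 dB.

102 dB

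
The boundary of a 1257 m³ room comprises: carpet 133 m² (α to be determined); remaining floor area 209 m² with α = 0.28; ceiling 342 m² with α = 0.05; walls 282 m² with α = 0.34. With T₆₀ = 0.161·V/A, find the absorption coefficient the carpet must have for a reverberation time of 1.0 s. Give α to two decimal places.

0.23

A = 0.161·V/T₆₀ = 0.161·1257/1.0 = 202.38 m² sabins.
Absorption from the other surfaces = 209·0.28 + 342·0.05 + 282·0.34 = 171.50 m², so the carpet must supply 30.88 m² over 133 m².
α = 30.88/133 = 0.232.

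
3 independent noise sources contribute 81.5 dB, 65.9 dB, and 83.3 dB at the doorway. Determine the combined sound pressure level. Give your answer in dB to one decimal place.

For uncorrelated sources the intensities add, so convert each level to linear form, sum, and take 10·log₁₀ of the total.
Σ 10^(L/10) = 10^(81.5/10) + 10^(65.9/10) + 10^(83.3/10) = 3.589e+08.
L_total = 10·log₁₀(3.589e+08) = 85.55 dB.

85.6 dB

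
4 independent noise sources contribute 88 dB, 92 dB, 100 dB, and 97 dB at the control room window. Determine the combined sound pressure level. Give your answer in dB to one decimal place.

102.4 dB

Incoherent sources combine by intensity addition: L_total = 10·log₁₀(Σ 10^(L_i/10)).
Σ 10^(L/10) = 10^(88/10) + 10^(92/10) + 10^(100/10) + 10^(97/10) = 1.723e+10.
L_total = 10·log₁₀(1.723e+10) = 102.36 dB.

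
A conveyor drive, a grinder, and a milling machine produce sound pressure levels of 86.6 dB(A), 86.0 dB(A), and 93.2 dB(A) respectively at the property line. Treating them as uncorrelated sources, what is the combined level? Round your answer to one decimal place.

94.7 dB(A)

For uncorrelated sources the intensities add, so convert each level to linear form, sum, and take 10·log₁₀ of the total.
Σ 10^(L/10) = 10^(86.6/10) + 10^(86.0/10) + 10^(93.2/10) = 2.944e+09.
L_total = 10·log₁₀(2.944e+09) = 94.69 dB(A).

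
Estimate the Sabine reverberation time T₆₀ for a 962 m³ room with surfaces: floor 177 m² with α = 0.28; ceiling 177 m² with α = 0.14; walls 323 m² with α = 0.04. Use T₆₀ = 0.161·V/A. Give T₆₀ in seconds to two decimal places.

1.77 s

Total absorption A = 177·0.28 + 177·0.14 + 323·0.04 = 87.26 m² sabins.
T₆₀ = 0.161·V/A = 0.161·962/87.26 = 1.775 s.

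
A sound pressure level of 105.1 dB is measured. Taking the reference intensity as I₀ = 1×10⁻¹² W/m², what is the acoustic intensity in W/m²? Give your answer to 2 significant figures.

I/I₀ = 10^(105.1/10) = 3.236e+10, so I = 3.236e+10 × 10⁻¹² W/m².

0.032 W/m²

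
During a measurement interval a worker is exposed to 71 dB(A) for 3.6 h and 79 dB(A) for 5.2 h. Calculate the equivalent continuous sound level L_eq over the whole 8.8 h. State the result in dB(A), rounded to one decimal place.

77.2 dB(A)

Weight each interval's intensity by its duration and average over T = 8.8 h:
Σ tᵢ·10^(Lᵢ/10) = 3.6·10^(71/10) + 5.2·10^(79/10) = 4.584e+08.
L_eq = 10·log₁₀(4.584e+08/8.8) = 77.17 dB(A).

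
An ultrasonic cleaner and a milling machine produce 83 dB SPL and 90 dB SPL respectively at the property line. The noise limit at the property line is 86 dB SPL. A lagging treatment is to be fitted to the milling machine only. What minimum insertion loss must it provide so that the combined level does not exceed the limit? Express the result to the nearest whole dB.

Everything except the milling machine sums to 10^(83/10) = 1.995e+08 in linear terms, 83.00 dB SPL.
To meet 86 dB SPL overall, the treated milling machine may contribute at most 10^(86/10) − 1.995e+08 = 1.986e+08, i.e. 82.98 dB SPL.
Required insertion loss = 90 − 82.98 = 7.02 dB.

7 dB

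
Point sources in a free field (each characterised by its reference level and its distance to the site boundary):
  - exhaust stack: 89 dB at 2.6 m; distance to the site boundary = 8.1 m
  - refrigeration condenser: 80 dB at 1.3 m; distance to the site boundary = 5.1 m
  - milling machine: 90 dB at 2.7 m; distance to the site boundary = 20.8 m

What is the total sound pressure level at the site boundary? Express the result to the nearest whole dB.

80 dB

First find each source's level at the receiver (point-source: −20·log₁₀(r/r_ref)), then combine on an intensity basis.
exhaust stack: 89 − 20·log₁₀(8.1/2.6) = 89 − 9.87 = 79.13 dB.
refrigeration condenser: 80 − 20·log₁₀(5.1/1.3) = 80 − 11.87 = 68.13 dB.
milling machine: 90 − 20·log₁₀(20.8/2.7) = 90 − 17.73 = 72.27 dB.
Σ 10^(L/10) = 1.052e+08 → L_total = 10·log₁₀(1.052e+08) = 80.22 dB.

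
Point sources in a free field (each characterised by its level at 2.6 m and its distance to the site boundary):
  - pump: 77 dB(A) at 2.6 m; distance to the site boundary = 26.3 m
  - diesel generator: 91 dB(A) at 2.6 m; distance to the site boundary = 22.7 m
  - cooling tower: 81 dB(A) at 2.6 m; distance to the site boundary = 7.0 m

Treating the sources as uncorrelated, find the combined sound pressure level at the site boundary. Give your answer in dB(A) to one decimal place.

Apply inverse-square spreading to bring every level to the receiver, then sum 10^(L/10).
pump: 77 − 20·log₁₀(26.3/2.6) = 77 − 20.10 = 56.90 dB(A).
diesel generator: 91 − 20·log₁₀(22.7/2.6) = 91 − 18.82 = 72.18 dB(A).
cooling tower: 81 − 20·log₁₀(7.0/2.6) = 81 − 8.60 = 72.40 dB(A).
Σ 10^(L/10) = 3.437e+07 → L_total = 10·log₁₀(3.437e+07) = 75.36 dB(A).

75.4 dB(A)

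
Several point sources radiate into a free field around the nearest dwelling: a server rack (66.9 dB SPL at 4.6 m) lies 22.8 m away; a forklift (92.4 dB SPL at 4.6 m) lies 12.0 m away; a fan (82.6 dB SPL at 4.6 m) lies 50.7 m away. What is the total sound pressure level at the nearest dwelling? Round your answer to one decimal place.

84.1 dB SPL

Propagate each source to the receiver with L = L_ref − 20·log₁₀(r/r_ref), then add intensities.
server rack: 66.9 − 20·log₁₀(22.8/4.6) = 66.9 − 13.90 = 53.00 dB SPL.
forklift: 92.4 − 20·log₁₀(12.0/4.6) = 92.4 − 8.33 = 84.07 dB SPL.
fan: 82.6 − 20·log₁₀(50.7/4.6) = 82.6 − 20.85 = 61.75 dB SPL.
Σ 10^(L/10) = 2.571e+08 → L_total = 10·log₁₀(2.571e+08) = 84.10 dB SPL.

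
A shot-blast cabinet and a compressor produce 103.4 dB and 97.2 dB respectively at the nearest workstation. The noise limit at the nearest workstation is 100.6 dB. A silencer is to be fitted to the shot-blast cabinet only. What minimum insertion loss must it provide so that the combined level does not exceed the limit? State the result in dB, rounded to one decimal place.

Fixed contribution from the other source: Σ 10^(L/10) = 10^(97.2/10) = 5.248e+09 (97.20 dB).
To meet 100.6 dB overall, the treated shot-blast cabinet may contribute at most 10^(100.6/10) − 5.248e+09 = 6.233e+09, i.e. 97.95 dB.
So the shot-blast cabinet must be reduced from 103.4 to 97.95 dB: IL = 5.45 dB.

5.5 dB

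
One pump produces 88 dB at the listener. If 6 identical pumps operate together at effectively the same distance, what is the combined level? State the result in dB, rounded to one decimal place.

95.8 dB

L_total = L₁ + 10·log₁₀ N for N identical incoherent sources.
L_total = 88 + 10·log₁₀(6) = 88 + 7.782 = 95.78 dB.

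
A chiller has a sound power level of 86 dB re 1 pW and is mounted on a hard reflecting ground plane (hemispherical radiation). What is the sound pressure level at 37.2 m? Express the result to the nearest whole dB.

47 dB

The power spreads over a hemisphere of area 2π·r², so L_p = L_w − 10·log₁₀(2π·r²).
2π·r² = 8695 m², 10·log₁₀ of that is 39.393 dB.
L_p = 86 − 39.393 = 46.61 dB.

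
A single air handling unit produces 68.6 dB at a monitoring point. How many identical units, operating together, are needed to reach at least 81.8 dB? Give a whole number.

21

N identical sources give L₁ + 10·log₁₀ N, so require 10·log₁₀ N ≥ 81.8 − 68.6 = 13.2 dB.
N ≥ 10^(13.2/10) = 20.893, so N = 21.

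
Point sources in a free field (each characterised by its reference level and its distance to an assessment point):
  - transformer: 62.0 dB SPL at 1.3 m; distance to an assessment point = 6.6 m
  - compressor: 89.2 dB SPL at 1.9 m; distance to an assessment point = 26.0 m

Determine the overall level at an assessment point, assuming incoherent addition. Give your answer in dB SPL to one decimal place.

Propagate each source to the receiver with L = L_ref − 20·log₁₀(r/r_ref), then add intensities.
transformer: 62.0 − 20·log₁₀(6.6/1.3) = 62.0 − 14.11 = 47.89 dB SPL.
compressor: 89.2 − 20·log₁₀(26.0/1.9) = 89.2 − 22.72 = 66.48 dB SPL.
Σ 10^(L/10) = 4.503e+06 → L_total = 10·log₁₀(4.503e+06) = 66.54 dB SPL.

66.5 dB SPL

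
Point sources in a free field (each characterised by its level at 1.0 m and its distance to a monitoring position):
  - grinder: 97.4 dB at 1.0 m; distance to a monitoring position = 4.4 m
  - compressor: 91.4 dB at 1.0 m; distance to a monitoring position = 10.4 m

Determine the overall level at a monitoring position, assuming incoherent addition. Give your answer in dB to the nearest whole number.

85 dB

Propagate each source to the receiver with L = L_ref − 20·log₁₀(r/r_ref), then add intensities.
grinder: 97.4 − 20·log₁₀(4.4/1.0) = 97.4 − 12.87 = 84.53 dB.
compressor: 91.4 − 20·log₁₀(10.4/1.0) = 91.4 − 20.34 = 71.06 dB.
Σ 10^(L/10) = 2.966e+08 → L_total = 10·log₁₀(2.966e+08) = 84.72 dB.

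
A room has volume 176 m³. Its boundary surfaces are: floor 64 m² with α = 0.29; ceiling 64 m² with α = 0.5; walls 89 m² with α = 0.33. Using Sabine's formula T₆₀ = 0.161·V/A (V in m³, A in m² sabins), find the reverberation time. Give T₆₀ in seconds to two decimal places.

0.35 s

A = Σ Sᵢαᵢ = 64·0.29 + 64·0.5 + 89·0.33 = 79.93 m².
T₆₀ = 0.161·V/A = 0.161·176/79.93 = 0.355 s.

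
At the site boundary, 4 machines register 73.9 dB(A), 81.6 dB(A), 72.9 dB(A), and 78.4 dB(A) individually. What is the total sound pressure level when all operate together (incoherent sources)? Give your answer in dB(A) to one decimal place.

84.1 dB(A)

Incoherent sources combine by intensity addition: L_total = 10·log₁₀(Σ 10^(L_i/10)).
Σ 10^(L/10) = 10^(73.9/10) + 10^(81.6/10) + 10^(72.9/10) + 10^(78.4/10) = 2.578e+08.
L_total = 10·log₁₀(2.578e+08) = 84.11 dB(A).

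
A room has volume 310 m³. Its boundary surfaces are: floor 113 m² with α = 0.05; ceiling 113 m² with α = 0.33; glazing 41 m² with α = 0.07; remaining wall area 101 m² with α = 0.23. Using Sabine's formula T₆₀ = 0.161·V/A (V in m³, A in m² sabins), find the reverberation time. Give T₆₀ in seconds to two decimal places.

Total absorption A = 113·0.05 + 113·0.33 + 41·0.07 + 101·0.23 = 69.04 m² sabins.
T₆₀ = 0.161 × 310 / 69.04 = 0.723 s.

0.72 s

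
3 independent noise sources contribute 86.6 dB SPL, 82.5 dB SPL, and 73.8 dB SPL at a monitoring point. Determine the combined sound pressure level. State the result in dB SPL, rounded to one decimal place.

For uncorrelated sources the intensities add, so convert each level to linear form, sum, and take 10·log₁₀ of the total.
Σ 10^(L/10) = 10^(86.6/10) + 10^(82.5/10) + 10^(73.8/10) = 6.589e+08.
L_total = 10·log₁₀(6.589e+08) = 88.19 dB SPL.

88.2 dB SPL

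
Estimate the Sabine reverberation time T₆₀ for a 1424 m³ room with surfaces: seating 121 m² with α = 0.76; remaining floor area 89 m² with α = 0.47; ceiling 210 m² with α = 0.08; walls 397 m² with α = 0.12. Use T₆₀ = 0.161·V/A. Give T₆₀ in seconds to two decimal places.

1.16 s

A = Σ Sᵢαᵢ = 121·0.76 + 89·0.47 + 210·0.08 + 397·0.12 = 198.23 m².
T₆₀ = 0.161·V/A = 0.161·1424/198.23 = 1.157 s.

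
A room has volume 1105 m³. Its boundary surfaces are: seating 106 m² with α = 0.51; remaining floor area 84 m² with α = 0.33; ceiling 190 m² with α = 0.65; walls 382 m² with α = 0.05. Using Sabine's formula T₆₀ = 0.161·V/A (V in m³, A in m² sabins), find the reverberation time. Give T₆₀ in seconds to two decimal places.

Summing Sᵢαᵢ: 106·0.51 + 84·0.33 + 190·0.65 + 382·0.05 = 224.38 m².
T₆₀ = 0.161 × 1105 / 224.38 = 0.793 s.

0.79 s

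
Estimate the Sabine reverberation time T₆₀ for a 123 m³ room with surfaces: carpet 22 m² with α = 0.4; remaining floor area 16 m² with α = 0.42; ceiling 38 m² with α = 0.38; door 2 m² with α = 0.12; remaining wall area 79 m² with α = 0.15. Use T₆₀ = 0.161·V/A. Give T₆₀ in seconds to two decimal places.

0.47 s

Total absorption A = 22·0.4 + 16·0.42 + 38·0.38 + 2·0.12 + 79·0.15 = 42.05 m² sabins.
T₆₀ = 0.161·V/A = 0.161·123/42.05 = 0.471 s.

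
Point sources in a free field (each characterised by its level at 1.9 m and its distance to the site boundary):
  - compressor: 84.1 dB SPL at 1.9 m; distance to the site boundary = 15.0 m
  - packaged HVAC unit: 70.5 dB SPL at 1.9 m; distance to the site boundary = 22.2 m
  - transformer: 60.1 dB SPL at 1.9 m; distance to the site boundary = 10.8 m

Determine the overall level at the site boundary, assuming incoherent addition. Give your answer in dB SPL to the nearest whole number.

First find each source's level at the receiver (point-source: −20·log₁₀(r/r_ref)), then combine on an intensity basis.
compressor: 84.1 − 20·log₁₀(15.0/1.9) = 84.1 − 17.95 = 66.15 dB SPL.
packaged HVAC unit: 70.5 − 20·log₁₀(22.2/1.9) = 70.5 − 21.35 = 49.15 dB SPL.
transformer: 60.1 − 20·log₁₀(10.8/1.9) = 60.1 − 15.09 = 45.01 dB SPL.
Σ 10^(L/10) = 4.238e+06 → L_total = 10·log₁₀(4.238e+06) = 66.27 dB SPL.

66 dB SPL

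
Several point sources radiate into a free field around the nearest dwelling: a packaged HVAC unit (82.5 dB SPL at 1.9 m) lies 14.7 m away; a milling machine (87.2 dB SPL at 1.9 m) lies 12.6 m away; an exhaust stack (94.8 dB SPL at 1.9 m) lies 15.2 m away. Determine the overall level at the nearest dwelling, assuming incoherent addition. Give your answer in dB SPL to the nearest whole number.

78 dB SPL

Apply inverse-square spreading to bring every level to the receiver, then sum 10^(L/10).
packaged HVAC unit: 82.5 − 20·log₁₀(14.7/1.9) = 82.5 − 17.77 = 64.73 dB SPL.
milling machine: 87.2 − 20·log₁₀(12.6/1.9) = 87.2 − 16.43 = 70.77 dB SPL.
exhaust stack: 94.8 − 20·log₁₀(15.2/1.9) = 94.8 − 18.06 = 76.74 dB SPL.
Σ 10^(L/10) = 6.209e+07 → L_total = 10·log₁₀(6.209e+07) = 77.93 dB SPL.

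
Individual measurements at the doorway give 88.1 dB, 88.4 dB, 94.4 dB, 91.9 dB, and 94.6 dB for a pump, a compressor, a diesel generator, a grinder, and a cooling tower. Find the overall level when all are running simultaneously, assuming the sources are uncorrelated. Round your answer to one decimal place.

99.3 dB

For uncorrelated sources the intensities add, so convert each level to linear form, sum, and take 10·log₁₀ of the total.
Σ 10^(L/10) = 10^(88.1/10) + 10^(88.4/10) + 10^(94.4/10) + 10^(91.9/10) + 10^(94.6/10) = 8.525e+09.
L_total = 10·log₁₀(8.525e+09) = 99.31 dB.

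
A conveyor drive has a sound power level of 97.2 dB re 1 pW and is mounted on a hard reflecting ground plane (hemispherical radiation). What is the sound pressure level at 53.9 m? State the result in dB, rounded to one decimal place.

54.6 dB

The power spreads over a hemisphere of area 2π·r², so L_p = L_w − 10·log₁₀(2π·r²).
2π·r² = 1.825e+04 m², 10·log₁₀ of that is 42.614 dB.
L_p = 97.2 − 42.614 = 54.59 dB.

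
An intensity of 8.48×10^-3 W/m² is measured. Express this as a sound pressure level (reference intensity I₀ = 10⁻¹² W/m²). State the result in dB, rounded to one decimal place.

Dividing by I₀ shifts the exponent by 12: I/I₀ = 8.48×10^9.
L = 10·(0.9284 + 9) = 99.28 dB.

99.3 dB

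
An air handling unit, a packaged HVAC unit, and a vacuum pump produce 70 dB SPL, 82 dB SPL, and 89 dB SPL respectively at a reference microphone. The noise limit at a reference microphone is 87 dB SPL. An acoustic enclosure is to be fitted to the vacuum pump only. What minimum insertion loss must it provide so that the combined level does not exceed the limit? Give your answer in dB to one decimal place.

3.8 dB

Everything except the vacuum pump sums to 10^(70/10) + 10^(82/10) = 1.685e+08 in linear terms, 82.27 dB SPL.
To meet 87 dB SPL overall, the treated vacuum pump may contribute at most 10^(87/10) − 1.685e+08 = 3.327e+08, i.e. 85.22 dB SPL.
So the vacuum pump must be reduced from 89 to 85.22 dB SPL: IL = 3.78 dB.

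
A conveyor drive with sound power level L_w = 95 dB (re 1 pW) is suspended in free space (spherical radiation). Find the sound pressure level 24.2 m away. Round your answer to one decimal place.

The power spreads over a sphere of area 4π·r², so L_p = L_w − 10·log₁₀(4π·r²).
4π·r² = 7359 m², 10·log₁₀ of that is 38.668 dB.
L_p = 95 − 38.668 = 56.33 dB.

56.3 dB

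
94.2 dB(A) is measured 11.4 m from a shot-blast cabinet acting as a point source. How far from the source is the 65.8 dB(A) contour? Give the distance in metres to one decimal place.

299.9 m

The 28.4 dB drop corresponds to a distance ratio of 10^(28.4/20) for a point source.
r₂ = 11.4·10^((94.2−65.8)/20) = 11.4·10^(28.4/20) = 299.85 m.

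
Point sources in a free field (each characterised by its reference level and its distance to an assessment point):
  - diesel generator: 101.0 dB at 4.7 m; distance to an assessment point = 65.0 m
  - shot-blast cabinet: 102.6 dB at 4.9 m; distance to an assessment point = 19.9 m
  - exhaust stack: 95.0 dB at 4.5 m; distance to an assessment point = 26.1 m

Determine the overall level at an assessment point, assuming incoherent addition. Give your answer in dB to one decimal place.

91.0 dB

Propagate each source to the receiver with L = L_ref − 20·log₁₀(r/r_ref), then add intensities.
diesel generator: 101.0 − 20·log₁₀(65.0/4.7) = 101.0 − 22.82 = 78.18 dB.
shot-blast cabinet: 102.6 − 20·log₁₀(19.9/4.9) = 102.6 − 12.17 = 90.43 dB.
exhaust stack: 95.0 − 20·log₁₀(26.1/4.5) = 95.0 − 15.27 = 79.73 dB.
Σ 10^(L/10) = 1.263e+09 → L_total = 10·log₁₀(1.263e+09) = 91.01 dB.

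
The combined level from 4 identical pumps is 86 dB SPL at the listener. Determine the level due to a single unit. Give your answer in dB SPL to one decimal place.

80.0 dB SPL

For N identical incoherent sources L_total = L₁ + 10·log₁₀ N, so L₁ = 86 − 10·log₁₀(4) = 86 − 6.021.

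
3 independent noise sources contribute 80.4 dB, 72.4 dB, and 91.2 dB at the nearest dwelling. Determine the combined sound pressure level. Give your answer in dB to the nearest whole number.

Incoherent sources combine by intensity addition: L_total = 10·log₁₀(Σ 10^(L_i/10)).
Σ 10^(L/10) = 10^(80.4/10) + 10^(72.4/10) + 10^(91.2/10) = 1.445e+09.
L_total = 10·log₁₀(1.445e+09) = 91.60 dB.

92 dB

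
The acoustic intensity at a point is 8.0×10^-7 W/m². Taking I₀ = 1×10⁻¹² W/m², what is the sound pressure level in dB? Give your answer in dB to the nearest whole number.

I/I₀ = 8.0×10^-7/10⁻¹² = 8.0×10^5, and L = 10·log₁₀(I/I₀).
L = 10·(0.9031 + 5) = 59.03 dB.

59 dB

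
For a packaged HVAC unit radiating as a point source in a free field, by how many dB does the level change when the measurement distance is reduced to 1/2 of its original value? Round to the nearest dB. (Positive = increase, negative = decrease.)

+6 dB

With spherical spreading the level changes by −20·log₁₀(r₂/r₁).
ΔL = −20·log₁₀(0.5) = +6.02 dB.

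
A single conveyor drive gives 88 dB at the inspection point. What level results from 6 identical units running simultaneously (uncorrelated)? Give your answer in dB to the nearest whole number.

With 6 equal, uncorrelated contributions the intensity is 6× that of one unit, giving a rise of 10·log₁₀ 6.
L_total = 88 + 10·log₁₀(6) = 88 + 7.782 = 95.78 dB.

96 dB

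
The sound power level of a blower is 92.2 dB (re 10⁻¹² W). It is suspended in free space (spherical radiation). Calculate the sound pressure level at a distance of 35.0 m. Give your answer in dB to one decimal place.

L_p = L_w − 10·log₁₀(4π·r²) with r = 35.0 m.
4π·r² = 1.539e+04 m², 10·log₁₀ of that is 41.873 dB.
L_p = 92.2 − 41.873 = 50.33 dB.

50.3 dB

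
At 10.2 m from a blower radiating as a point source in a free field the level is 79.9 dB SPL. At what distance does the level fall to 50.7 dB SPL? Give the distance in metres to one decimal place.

294.2 m

For a point source L₁ − L₂ = 20·log₁₀(r₂/r₁), so r₂ = r₁·10^((L₁−L₂)/20).
r₂ = 10.2·10^((79.9−50.7)/20) = 10.2·10^(29.2/20) = 294.17 m.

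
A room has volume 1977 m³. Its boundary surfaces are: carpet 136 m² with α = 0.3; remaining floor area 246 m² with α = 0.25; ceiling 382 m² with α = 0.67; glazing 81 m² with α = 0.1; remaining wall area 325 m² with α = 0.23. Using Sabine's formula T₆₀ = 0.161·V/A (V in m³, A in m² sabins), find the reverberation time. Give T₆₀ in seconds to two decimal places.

Total absorption A = 136·0.3 + 246·0.25 + 382·0.67 + 81·0.1 + 325·0.23 = 441.09 m² sabins.
T₆₀ = 0.161·V/A = 0.161·1977/441.09 = 0.722 s.

0.72 s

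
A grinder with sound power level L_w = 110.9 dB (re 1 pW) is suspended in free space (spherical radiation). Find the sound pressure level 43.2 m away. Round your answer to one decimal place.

67.2 dB

The power spreads over a sphere of area 4π·r², so L_p = L_w − 10·log₁₀(4π·r²).
4π·r² = 2.345e+04 m², 10·log₁₀ of that is 43.702 dB.
L_p = 110.9 − 43.702 = 67.20 dB.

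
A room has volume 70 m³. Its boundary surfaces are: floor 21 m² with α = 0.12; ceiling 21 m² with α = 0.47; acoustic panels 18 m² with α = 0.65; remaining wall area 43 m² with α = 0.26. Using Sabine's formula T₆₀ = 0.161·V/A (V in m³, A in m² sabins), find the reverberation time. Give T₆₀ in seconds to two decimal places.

0.32 s

Total absorption A = 21·0.12 + 21·0.47 + 18·0.65 + 43·0.26 = 35.27 m² sabins.
T₆₀ = 0.161 × 70 / 35.27 = 0.320 s.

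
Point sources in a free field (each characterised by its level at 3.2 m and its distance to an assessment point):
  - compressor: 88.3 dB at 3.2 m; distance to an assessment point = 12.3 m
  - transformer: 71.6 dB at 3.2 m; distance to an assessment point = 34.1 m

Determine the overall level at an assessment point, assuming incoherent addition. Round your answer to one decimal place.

76.6 dB

First find each source's level at the receiver (point-source: −20·log₁₀(r/r_ref)), then combine on an intensity basis.
compressor: 88.3 − 20·log₁₀(12.3/3.2) = 88.3 − 11.70 = 76.60 dB.
transformer: 71.6 − 20·log₁₀(34.1/3.2) = 71.6 − 20.55 = 51.05 dB.
Σ 10^(L/10) = 4.589e+07 → L_total = 10·log₁₀(4.589e+07) = 76.62 dB.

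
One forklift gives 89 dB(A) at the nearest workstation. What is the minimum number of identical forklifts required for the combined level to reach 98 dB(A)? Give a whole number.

Need L₁ + 10·log₁₀ N ≥ 98, i.e. log₁₀ N ≥ 0.90.
N ≥ 10^(9.0/10) = 7.943, so N = 8.

8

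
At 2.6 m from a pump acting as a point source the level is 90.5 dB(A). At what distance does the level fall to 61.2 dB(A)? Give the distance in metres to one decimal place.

75.9 m

For a point source L₁ − L₂ = 20·log₁₀(r₂/r₁), so r₂ = r₁·10^((L₁−L₂)/20).
r₂ = 2.6·10^((90.5−61.2)/20) = 2.6·10^(29.3/20) = 75.85 m.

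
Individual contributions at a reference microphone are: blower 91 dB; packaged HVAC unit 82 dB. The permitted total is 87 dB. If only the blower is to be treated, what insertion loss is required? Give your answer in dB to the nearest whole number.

Everything except the blower sums to 10^(82/10) = 1.585e+08 in linear terms, 82.00 dB.
The limit corresponds to 10^(87/10) = 5.012e+08; subtracting the fixed part leaves 3.427e+08 for the blower, i.e. 85.35 dB.
So the blower must be reduced from 91 to 85.35 dB: IL = 5.65 dB.

6 dB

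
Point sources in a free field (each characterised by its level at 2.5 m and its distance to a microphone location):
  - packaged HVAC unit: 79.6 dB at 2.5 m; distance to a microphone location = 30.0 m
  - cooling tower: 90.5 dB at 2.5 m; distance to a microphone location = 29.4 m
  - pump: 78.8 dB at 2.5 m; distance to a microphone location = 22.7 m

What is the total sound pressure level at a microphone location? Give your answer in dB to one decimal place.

Apply inverse-square spreading to bring every level to the receiver, then sum 10^(L/10).
packaged HVAC unit: 79.6 − 20·log₁₀(30.0/2.5) = 79.6 − 21.58 = 58.02 dB.
cooling tower: 90.5 − 20·log₁₀(29.4/2.5) = 90.5 − 21.41 = 69.09 dB.
pump: 78.8 − 20·log₁₀(22.7/2.5) = 78.8 − 19.16 = 59.64 dB.
Σ 10^(L/10) = 9.666e+06 → L_total = 10·log₁₀(9.666e+06) = 69.85 dB.

69.9 dB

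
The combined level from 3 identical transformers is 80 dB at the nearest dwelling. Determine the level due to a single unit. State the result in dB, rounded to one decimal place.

75.2 dB

3 equal contributions raise the level by 10·log₁₀ 3 = 4.771 dB, so each unit alone gives 80 − 4.771.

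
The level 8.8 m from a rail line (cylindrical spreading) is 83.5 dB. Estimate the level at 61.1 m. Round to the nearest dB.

75 dB

Line-source attenuation: ΔL = 10·log₁₀(r₂/r₁) = 10·log₁₀(61.1/8.8) = 8.416 dB.
L₂ = 83.5 − 10·log₁₀(61.1/8.8) = 83.5 − 8.416 = 75.08 dB.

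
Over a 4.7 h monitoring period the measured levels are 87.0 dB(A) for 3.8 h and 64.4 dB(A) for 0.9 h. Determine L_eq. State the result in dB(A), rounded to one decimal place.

86.1 dB(A)

L_eq = 10·log₁₀[(1/T)·Σ tᵢ·10^(Lᵢ/10)] with T = 4.7 h.
Σ tᵢ·10^(Lᵢ/10) = 3.8·10^(87.0/10) + 0.9·10^(64.4/10) = 1.907e+09.
L_eq = 10·log₁₀(1.907e+09/4.7) = 86.08 dB(A).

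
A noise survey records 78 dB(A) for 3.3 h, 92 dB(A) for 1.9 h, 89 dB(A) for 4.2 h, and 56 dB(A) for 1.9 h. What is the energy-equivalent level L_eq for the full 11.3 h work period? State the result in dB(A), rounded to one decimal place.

87.6 dB(A)

Weight each interval's intensity by its duration and average over T = 11.3 h:
Σ tᵢ·10^(Lᵢ/10) = 3.3·10^(78/10) + 1.9·10^(92/10) + 4.2·10^(89/10) + 1.9·10^(56/10) = 6.556e+09.
L_eq = 10·log₁₀(6.556e+09/11.3) = 87.64 dB(A).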